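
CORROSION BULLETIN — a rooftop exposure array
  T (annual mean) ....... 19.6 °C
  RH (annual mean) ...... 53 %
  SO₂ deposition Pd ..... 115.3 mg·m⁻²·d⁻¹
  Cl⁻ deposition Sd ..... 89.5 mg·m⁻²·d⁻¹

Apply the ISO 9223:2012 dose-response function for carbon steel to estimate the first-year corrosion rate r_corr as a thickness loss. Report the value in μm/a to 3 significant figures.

carbon steel: T>10 °C ⇒ hinge -0.054·(19.6−10) = -0.5184
  sulphur-dioxide contribution → 35.92 μm/a
  chloride contribution → 20.84 μm/a
  ⇒ r_corr(carbon steel) = 56.76 μm/a

r_corr = 56.8 μm/a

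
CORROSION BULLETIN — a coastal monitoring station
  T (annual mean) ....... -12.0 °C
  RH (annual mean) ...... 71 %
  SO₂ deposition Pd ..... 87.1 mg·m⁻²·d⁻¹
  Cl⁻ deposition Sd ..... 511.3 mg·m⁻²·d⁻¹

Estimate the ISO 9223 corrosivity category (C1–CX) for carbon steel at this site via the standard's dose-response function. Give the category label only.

carbon steel: f(T) = +0.150·(T−10) [T≤10 °C] = -3.3000
  SO₂ term: 1.77·87.1^0.52·exp(0.02·71-3.3000) = 2.756
  Sd branch = 0.102·Sd^0.62·e^(0.033·RH+0.04·T) = 31.41 μm/a
  r_corr = 2.756 + 31.41 = 34.17 μm/a
34.2 μm/a falls in (25, 50] for carbon steel → category C3

C3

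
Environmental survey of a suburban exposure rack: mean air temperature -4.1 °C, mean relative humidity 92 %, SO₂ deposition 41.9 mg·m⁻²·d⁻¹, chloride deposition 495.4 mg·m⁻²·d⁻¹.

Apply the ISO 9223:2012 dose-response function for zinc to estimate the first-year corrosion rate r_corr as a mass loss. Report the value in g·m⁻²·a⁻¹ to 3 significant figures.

r_corr = 25.5 g·m⁻²·a⁻¹

zinc: f(T) = +0.038·(T−10) [T≤10 °C] = -0.5358
  Pd branch = 0.0129·Pd^0.44·e^(0.046·RH+f) = 2.689 μm/a
  Sd branch = 0.0175·Sd^0.57·e^(0.008·RH+0.085·T) = 0.886 μm/a
  r_corr = 2.689 + 0.886 = 3.575 μm/a
Convert to mass loss: 3.575 μm/a × 7.14 g/cm³ = 25.53 g·m⁻²·a⁻¹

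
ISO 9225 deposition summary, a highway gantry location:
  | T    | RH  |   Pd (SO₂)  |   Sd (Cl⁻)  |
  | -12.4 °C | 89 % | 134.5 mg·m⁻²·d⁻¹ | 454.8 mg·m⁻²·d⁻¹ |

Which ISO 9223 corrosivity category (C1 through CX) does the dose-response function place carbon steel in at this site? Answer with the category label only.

carbon steel: f(T) = +0.150·(T−10) [T≤10 °C] = -3.3600
  SO₂ term: 1.77·134.5^0.52·exp(0.02·89-3.3600) = 4.664
  Cl⁻ term: 0.102·454.8^0.62·exp(0.033·89+0.04·-12.4) = 52.07
  r_corr = 4.664 + 52.07 = 56.73 μm/a
ISO 9223 Table 2 (carbon steel): 50 < 56.7 ≤ 80 μm/a ⇒ C4

C4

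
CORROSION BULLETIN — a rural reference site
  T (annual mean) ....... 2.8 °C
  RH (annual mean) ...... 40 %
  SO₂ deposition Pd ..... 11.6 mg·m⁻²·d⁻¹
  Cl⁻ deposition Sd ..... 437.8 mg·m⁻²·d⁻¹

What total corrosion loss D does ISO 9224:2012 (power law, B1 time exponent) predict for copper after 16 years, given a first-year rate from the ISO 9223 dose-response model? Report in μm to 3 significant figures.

copper: temperature factor f = +0.126·(-7.2) = -0.9072
  SO₂ term: 0.0053·11.6^0.26·exp(0.059·40-0.9072) = 0.04285
  Sd branch = 0.01025·Sd^0.27·e^(0.036·RH+0.049·T) = 0.2564 μm/a
  sum: 0.04285 + 0.2564 → r_corr = 0.2992 μm/a
Long-term exponent b (ISO 9224 Table 2, B1) = 0.667
  D(16) = 0.2992 × 16^0.667 = 0.2992 × 6.355 = 1.902 μm

D(16) = 1.90 μm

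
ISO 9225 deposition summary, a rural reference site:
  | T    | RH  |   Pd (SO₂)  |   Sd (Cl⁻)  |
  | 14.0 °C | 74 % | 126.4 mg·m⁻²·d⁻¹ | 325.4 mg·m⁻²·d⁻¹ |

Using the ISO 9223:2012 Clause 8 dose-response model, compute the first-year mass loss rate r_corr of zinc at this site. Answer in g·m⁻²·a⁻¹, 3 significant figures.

r_corr = 37.6 g·m⁻²·a⁻¹

zinc: T>10 °C ⇒ hinge -0.071·(14.0−10) = -0.2840
  sulphur-dioxide contribution → 2.457 μm/a
  chloride contribution → 2.812 μm/a
  ⇒ r_corr(zinc) = 5.269 μm/a
Convert to mass loss: 5.269 μm/a × 7.14 g/cm³ = 37.62 g·m⁻²·a⁻¹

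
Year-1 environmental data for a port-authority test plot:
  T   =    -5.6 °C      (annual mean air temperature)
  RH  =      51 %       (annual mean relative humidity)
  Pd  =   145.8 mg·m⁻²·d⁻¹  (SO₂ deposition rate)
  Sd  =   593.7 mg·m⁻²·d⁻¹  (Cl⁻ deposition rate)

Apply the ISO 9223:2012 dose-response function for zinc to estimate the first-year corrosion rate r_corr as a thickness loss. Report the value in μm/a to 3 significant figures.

zinc: f(T) = +0.038·(T−10) [T≤10 °C] = -0.5928
  sulphur-dioxide contribution → 0.6669 μm/a
  chloride contribution → 0.6229 μm/a
  total first-year rate 1.29 μm/a

r_corr = 1.29 μm/a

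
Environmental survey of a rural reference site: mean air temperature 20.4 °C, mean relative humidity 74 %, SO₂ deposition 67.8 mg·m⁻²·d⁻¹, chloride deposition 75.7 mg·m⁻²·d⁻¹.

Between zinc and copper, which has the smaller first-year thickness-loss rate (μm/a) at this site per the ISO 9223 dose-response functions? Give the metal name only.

copper

zinc: temperature factor f = -0.071·(10.4) = -0.7384
  Pd branch = 0.0129·Pd^0.44·e^(0.046·RH+f) = 1.186 μm/a
  Cl⁻ term: 0.0175·75.7^0.57·exp(0.008·74+0.085·20.4) = 2.11
  r_corr = 1.186 + 2.11 = 3.296 μm/a
copper: f(T) = -0.080·(T−10) [T>10 °C] = -0.8320
  Pd branch = 0.0053·Pd^0.26·e^(0.059·RH+f) = 0.5435 μm/a
  Sd branch = 0.01025·Sd^0.27·e^(0.036·RH+0.049·T) = 1.286 μm/a
  sum: 0.5435 + 1.286 → r_corr = 1.829 μm/a
Ordering by μm/a: zinc (3.3) > copper (1.83)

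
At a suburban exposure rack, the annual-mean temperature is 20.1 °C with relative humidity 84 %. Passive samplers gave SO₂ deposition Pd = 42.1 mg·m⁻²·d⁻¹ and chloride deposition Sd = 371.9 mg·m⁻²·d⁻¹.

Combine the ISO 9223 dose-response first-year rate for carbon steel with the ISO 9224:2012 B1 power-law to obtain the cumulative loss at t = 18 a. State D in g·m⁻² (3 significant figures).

carbon steel: f(T) = -0.054·(T−10) [T>10 °C] = -0.5454
  Pd branch = 1.77·Pd^0.52·e^(0.02·RH+f) = 38.49 μm/a
  Sd branch = 0.102·Sd^0.62·e^(0.033·RH+0.04·T) = 143 μm/a
  sum: 38.49 + 143 → r_corr = 181.5 μm/a
Power-law: D(18) = r_corr · 18^0.523
  D(18) = 181.5 × 18^0.523 = 181.5 × 4.534 = 822.9 μm
  Mass loss = 822.9 μm × 7.85 g/cm³ = 6460 g·m⁻²

D(18) = 6.46e+03 g·m⁻²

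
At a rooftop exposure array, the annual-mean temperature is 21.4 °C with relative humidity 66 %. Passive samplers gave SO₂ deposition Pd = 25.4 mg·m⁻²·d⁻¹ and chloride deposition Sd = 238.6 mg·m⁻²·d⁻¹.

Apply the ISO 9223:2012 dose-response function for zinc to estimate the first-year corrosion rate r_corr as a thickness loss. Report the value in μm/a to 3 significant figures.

r_corr = 4.64 μm/a

zinc: T>10 °C ⇒ hinge -0.071·(21.4−10) = -0.8094
  Pd branch = 0.0129·Pd^0.44·e^(0.046·RH+f) = 0.4963 μm/a
  Cl⁻ term: 0.0175·238.6^0.57·exp(0.008·66+0.085·21.4) = 4.146
  sum: 0.4963 + 4.146 → r_corr = 4.642 μm/a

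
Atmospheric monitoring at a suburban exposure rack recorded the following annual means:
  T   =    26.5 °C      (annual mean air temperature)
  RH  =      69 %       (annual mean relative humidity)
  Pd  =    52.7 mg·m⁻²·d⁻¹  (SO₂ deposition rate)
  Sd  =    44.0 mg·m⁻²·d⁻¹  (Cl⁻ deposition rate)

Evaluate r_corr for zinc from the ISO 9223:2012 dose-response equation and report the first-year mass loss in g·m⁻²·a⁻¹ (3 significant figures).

r_corr = 21.7 g·m⁻²·a⁻¹

zinc: T>10 °C ⇒ hinge -0.071·(26.5−10) = -1.1715
  SO₂ term: 0.0129·52.7^0.44·exp(0.046·69-1.1715) = 0.5468
  Cl⁻ term: 0.0175·44.0^0.57·exp(0.008·69+0.085·26.5) = 2.499
  r_corr = 0.5468 + 2.499 = 3.046 μm/a
Convert to mass loss: 3.046 μm/a × 7.14 g/cm³ = 21.75 g·m⁻²·a⁻¹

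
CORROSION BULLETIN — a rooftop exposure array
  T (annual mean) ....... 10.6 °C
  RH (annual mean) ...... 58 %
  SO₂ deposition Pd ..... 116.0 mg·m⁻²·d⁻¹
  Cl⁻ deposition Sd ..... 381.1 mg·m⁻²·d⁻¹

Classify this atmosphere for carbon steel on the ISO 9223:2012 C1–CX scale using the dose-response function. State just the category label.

C5

carbon steel: T>10 °C ⇒ hinge -0.054·(10.6−10) = -0.0324
  SO₂ term: 1.77·116.0^0.52·exp(0.02·58-0.0324) = 64.74
  Sd branch = 0.102·Sd^0.62·e^(0.033·RH+0.04·T) = 42.09 μm/a
  sum: 64.74 + 42.09 → r_corr = 106.8 μm/a
107 μm/a falls in (80, 200] for carbon steel → category C5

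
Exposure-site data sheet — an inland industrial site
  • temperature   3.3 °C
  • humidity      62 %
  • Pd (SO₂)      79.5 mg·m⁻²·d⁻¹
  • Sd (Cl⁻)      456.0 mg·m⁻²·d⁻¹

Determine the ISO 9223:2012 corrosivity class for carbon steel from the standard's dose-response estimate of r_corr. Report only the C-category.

C4

carbon steel: temperature factor f = +0.150·(-6.7) = -1.0050
  SO₂ term: 1.77·79.5^0.52·exp(0.02·62-1.0050) = 21.79
  Cl⁻ term: 0.102·456.0^0.62·exp(0.033·62+0.04·3.3) = 40.09
  sum: 21.79 + 40.09 → r_corr = 61.88 μm/a
61.9 μm/a falls in (50, 80] for carbon steel → category C4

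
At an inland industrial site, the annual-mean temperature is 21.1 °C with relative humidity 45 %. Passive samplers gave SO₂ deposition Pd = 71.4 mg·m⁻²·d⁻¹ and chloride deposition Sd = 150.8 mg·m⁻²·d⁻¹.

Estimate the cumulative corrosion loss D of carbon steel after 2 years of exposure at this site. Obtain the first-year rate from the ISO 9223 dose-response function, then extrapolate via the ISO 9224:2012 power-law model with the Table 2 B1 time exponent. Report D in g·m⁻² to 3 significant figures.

D(2) = 513 g·m⁻²

carbon steel: f(T) = -0.054·(T−10) [T>10 °C] = -0.5994
  Pd branch = 1.77·Pd^0.52·e^(0.02·RH+f) = 22 μm/a
  Sd branch = 0.102·Sd^0.62·e^(0.033·RH+0.04·T) = 23.48 μm/a
  r_corr = 22 + 23.48 = 45.48 μm/a
Power-law: D(2) = r_corr · 2^0.523
  D(2) = 45.48 × 2^0.523 = 45.48 × 1.437 = 65.35 μm
  Mass loss = 65.35 μm × 7.85 g/cm³ = 513 g·m⁻²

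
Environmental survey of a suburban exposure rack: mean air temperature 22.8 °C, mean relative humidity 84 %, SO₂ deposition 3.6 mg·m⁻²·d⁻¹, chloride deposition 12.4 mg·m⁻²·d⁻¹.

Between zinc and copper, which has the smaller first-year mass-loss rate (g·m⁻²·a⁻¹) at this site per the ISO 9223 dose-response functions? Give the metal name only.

zinc

zinc: temperature factor f = -0.071·(12.8) = -0.9088
  SO₂ term: 0.0129·3.6^0.44·exp(0.046·84-0.9088) = 0.4353
  Sd branch = 0.0175·Sd^0.57·e^(0.008·RH+0.085·T) = 0.9995 μm/a
  r_corr = 0.4353 + 0.9995 = 1.435 μm/a
  mass loss = 1.435 μm/a × 7.14 g/cm³ = 10.24 g·m⁻²·a⁻¹
copper: temperature factor f = -0.080·(12.8) = -1.0240
  SO₂ term: 0.0053·3.6^0.26·exp(0.059·84-1.0240) = 0.3772
  Cl⁻ term: 0.01025·12.4^0.27·exp(0.036·84+0.049·22.8) = 1.272
  sum: 0.3772 + 1.272 → r_corr = 1.649 μm/a
  mass loss = 1.649 μm/a × 8.96 g/cm³ = 14.78 g·m⁻²·a⁻¹
Ordering by g·m⁻²·a⁻¹: copper (14.8) > zinc (10.2)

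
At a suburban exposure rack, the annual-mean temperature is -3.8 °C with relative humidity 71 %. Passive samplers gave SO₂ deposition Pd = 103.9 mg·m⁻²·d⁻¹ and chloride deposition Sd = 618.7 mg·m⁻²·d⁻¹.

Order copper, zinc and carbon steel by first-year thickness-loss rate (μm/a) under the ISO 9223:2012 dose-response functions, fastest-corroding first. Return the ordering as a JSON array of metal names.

copper: T≤10 °C ⇒ hinge +0.126·(-3.8−10) = -1.7388
  SO₂ term: 0.0053·103.9^0.26·exp(0.059·71-1.7388) = 0.2054
  Sd branch = 0.01025·Sd^0.27·e^(0.036·RH+0.049·T) = 0.6217 μm/a
  r_corr = 0.2054 + 0.6217 = 0.8272 μm/a
zinc: T≤10 °C ⇒ hinge +0.038·(-3.8−10) = -0.5244
  SO₂ term: 0.0129·103.9^0.44·exp(0.046·71-0.5244) = 1.544
  Sd branch = 0.0175·Sd^0.57·e^(0.008·RH+0.085·T) = 0.8721 μm/a
  r_corr = 1.544 + 0.8721 = 2.416 μm/a
carbon steel: f(T) = +0.150·(T−10) [T≤10 °C] = -2.0700
  Pd branch = 1.77·Pd^0.52·e^(0.02·RH+f) = 10.34 μm/a
  Sd branch = 0.102·Sd^0.62·e^(0.033·RH+0.04·T) = 49.07 μm/a
  r_corr = 10.34 + 49.07 = 59.41 μm/a
Ordering by μm/a: carbon steel (59.4) > zinc (2.42) > copper (0.827)

["carbon steel", "zinc", "copper"]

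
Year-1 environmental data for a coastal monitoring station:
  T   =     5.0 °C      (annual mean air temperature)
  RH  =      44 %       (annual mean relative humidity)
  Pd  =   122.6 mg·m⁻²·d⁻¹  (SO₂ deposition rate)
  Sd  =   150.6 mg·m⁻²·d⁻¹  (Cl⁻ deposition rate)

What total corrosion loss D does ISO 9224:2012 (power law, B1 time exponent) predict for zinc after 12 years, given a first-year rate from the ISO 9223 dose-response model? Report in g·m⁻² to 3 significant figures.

zinc: temperature factor f = +0.038·(-5.0) = -0.1900
  sulphur-dioxide contribution → 0.6699 μm/a
  chloride contribution → 0.6635 μm/a
  total first-year rate 1.333 μm/a
ISO 9224: D(t) = r_corr · t^b with b = 0.813 (zinc, B1)
  D(12) = 1.333 × 12^0.813 = 1.333 × 7.54 = 10.05 μm
  Mass loss = 10.05 μm × 7.14 g/cm³ = 71.79 g·m⁻²

D(12) = 71.8 g·m⁻²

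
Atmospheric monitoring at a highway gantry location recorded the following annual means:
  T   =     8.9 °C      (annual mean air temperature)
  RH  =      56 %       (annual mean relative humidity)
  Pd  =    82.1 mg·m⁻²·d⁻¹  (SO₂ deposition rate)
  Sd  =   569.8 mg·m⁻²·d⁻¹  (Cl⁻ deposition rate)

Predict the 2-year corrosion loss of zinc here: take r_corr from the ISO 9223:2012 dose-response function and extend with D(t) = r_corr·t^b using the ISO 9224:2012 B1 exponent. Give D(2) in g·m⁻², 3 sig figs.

D(2) = 41.4 g·m⁻²

zinc: T≤10 °C ⇒ hinge +0.038·(8.9−10) = -0.0418
  SO₂ term: 0.0129·82.1^0.44·exp(0.046·56-0.0418) = 1.131
  Cl⁻ term: 0.0175·569.8^0.57·exp(0.008·56+0.085·8.9) = 2.172
  r_corr = 1.131 + 2.172 = 3.303 μm/a
ISO 9224: D(t) = r_corr · t^b with b = 0.813 (zinc, B1)
  D(2) = 3.303 × 2^0.813 = 3.303 × 1.757 = 5.803 μm
  Mass loss = 5.803 μm × 7.14 g/cm³ = 41.44 g·m⁻²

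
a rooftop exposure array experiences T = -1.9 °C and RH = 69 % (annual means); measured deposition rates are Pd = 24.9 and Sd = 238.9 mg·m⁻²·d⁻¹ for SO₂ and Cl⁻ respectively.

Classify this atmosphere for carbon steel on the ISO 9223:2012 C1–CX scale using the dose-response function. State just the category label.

carbon steel: f(T) = +0.150·(T−10) [T≤10 °C] = -1.7850
  Pd branch = 1.77·Pd^0.52·e^(0.02·RH+f) = 6.282 μm/a
  Cl⁻ term: 0.102·238.9^0.62·exp(0.033·69+0.04·-1.9) = 27.48
  r_corr = 6.282 + 27.48 = 33.76 μm/a
Category bounds: 25…50 μm/a bracket r_corr ⇒ C3

C3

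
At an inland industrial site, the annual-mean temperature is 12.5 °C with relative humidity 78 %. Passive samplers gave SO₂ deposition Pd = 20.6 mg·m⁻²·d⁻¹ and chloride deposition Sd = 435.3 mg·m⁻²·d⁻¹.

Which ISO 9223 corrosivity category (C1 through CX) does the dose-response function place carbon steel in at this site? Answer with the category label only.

C5

carbon steel: f(T) = -0.054·(T−10) [T>10 °C] = -0.1350
  SO₂ term: 1.77·20.6^0.52·exp(0.02·78-0.1350) = 35.49
  Sd branch = 0.102·Sd^0.62·e^(0.033·RH+0.04·T) = 95.43 μm/a
  sum: 35.49 + 95.43 → r_corr = 130.9 μm/a
Category bounds: 80…200 μm/a bracket r_corr ⇒ C5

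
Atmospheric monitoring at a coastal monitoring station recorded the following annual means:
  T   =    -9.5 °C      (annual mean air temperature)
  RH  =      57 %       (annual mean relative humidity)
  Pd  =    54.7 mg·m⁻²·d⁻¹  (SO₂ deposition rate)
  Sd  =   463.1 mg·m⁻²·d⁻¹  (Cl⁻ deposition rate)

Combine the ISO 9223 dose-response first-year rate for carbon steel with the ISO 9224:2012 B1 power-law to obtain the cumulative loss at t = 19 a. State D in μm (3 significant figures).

D(19) = 107 μm

carbon steel: f(T) = +0.150·(T−10) [T≤10 °C] = -2.9250
  Pd branch = 1.77·Pd^0.52·e^(0.02·RH+f) = 2.38 μm/a
  Cl⁻ term: 0.102·463.1^0.62·exp(0.033·57+0.04·-9.5) = 20.57
  sum: 2.38 + 20.57 → r_corr = 22.95 μm/a
Power-law: D(19) = r_corr · 19^0.523
  D(19) = 22.95 × 19^0.523 = 22.95 × 4.664 = 107 μm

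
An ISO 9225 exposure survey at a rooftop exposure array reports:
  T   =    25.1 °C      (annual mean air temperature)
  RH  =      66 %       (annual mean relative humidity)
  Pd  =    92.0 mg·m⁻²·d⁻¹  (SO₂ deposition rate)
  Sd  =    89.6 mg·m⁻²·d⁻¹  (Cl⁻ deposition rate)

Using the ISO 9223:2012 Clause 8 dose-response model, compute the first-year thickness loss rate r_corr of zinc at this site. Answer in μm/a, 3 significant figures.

zinc: f(T) = -0.071·(T−10) [T>10 °C] = -1.0721
  Pd branch = 0.0129·Pd^0.44·e^(0.046·RH+f) = 0.6723 μm/a
  Cl⁻ term: 0.0175·89.6^0.57·exp(0.008·66+0.085·25.1) = 3.249
  r_corr = 0.6723 + 3.249 = 3.921 μm/a

r_corr = 3.92 μm/a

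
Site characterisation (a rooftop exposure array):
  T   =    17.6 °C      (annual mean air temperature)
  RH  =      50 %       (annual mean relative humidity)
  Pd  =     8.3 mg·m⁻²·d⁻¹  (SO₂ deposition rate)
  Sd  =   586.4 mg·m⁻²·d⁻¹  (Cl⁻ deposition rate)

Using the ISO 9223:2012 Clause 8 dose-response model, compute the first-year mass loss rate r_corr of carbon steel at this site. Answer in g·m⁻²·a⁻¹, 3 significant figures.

carbon steel: T>10 °C ⇒ hinge -0.054·(17.6−10) = -0.4104
  SO₂ term: 1.77·8.3^0.52·exp(0.02·50-0.4104) = 9.593
  Cl⁻ term: 0.102·586.4^0.62·exp(0.033·50+0.04·17.6) = 55.87
  r_corr = 9.593 + 55.87 = 65.47 μm/a
Convert to mass loss: 65.47 μm/a × 7.85 g/cm³ = 513.9 g·m⁻²·a⁻¹

r_corr = 514 g·m⁻²·a⁻¹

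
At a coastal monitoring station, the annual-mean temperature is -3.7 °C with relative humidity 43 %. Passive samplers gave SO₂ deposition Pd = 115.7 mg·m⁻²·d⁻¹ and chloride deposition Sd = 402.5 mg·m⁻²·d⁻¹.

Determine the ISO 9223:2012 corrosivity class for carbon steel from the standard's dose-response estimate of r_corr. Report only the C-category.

C2

carbon steel: temperature factor f = +0.150·(-13.7) = -2.0550
  Pd branch = 1.77·Pd^0.52·e^(0.02·RH+f) = 6.338 μm/a
  Cl⁻ term: 0.102·402.5^0.62·exp(0.033·43+0.04·-3.7) = 14.98
  r_corr = 6.338 + 14.98 = 21.32 μm/a
ISO 9223 Table 2 (carbon steel): 1.3 < 21.3 ≤ 25 μm/a ⇒ C2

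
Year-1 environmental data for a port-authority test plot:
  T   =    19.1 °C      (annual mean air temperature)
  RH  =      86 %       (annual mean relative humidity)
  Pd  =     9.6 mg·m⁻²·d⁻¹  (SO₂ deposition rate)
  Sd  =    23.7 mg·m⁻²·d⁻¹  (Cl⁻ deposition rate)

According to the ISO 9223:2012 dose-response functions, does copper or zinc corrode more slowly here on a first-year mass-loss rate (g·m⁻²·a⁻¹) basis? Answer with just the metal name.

zinc

copper: f(T) = -0.080·(T−10) [T>10 °C] = -0.7280
  sulphur-dioxide contribution → 0.7364 μm/a
  chloride contribution → 1.358 μm/a
  ⇒ r_corr(copper) = 2.095 μm/a
  mass loss = 2.095 μm/a × 8.96 g/cm³ = 18.77 g·m⁻²·a⁻¹
zinc: T>10 °C ⇒ hinge -0.071·(19.1−10) = -0.6461
  sulphur-dioxide contribution → 0.9556 μm/a
  chloride contribution → 1.073 μm/a
  ⇒ r_corr(zinc) = 2.028 μm/a
  mass loss = 2.028 μm/a × 7.14 g/cm³ = 14.48 g·m⁻²·a⁻¹
Ordering by g·m⁻²·a⁻¹: copper (18.8) > zinc (14.5)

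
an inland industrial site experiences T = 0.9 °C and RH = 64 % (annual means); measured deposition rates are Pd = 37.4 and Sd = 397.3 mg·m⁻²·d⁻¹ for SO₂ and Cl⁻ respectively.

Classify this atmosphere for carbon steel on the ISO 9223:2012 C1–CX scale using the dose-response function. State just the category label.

carbon steel: T≤10 °C ⇒ hinge +0.150·(0.9−10) = -1.3650
  SO₂ term: 1.77·37.4^0.52·exp(0.02·64-1.3650) = 10.69
  Cl⁻ term: 0.102·397.3^0.62·exp(0.033·64+0.04·0.9) = 35.72
  sum: 10.69 + 35.72 → r_corr = 46.41 μm/a
Category bounds: 25…50 μm/a bracket r_corr ⇒ C3

C3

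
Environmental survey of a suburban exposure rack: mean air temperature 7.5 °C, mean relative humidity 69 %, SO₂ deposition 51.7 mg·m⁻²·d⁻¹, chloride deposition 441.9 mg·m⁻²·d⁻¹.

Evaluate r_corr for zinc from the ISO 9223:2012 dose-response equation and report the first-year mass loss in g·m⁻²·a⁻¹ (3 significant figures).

zinc: f(T) = +0.038·(T−10) [T≤10 °C] = -0.0950
  sulphur-dioxide contribution → 1.591 μm/a
  chloride contribution → 1.851 μm/a
  total first-year rate 3.442 μm/a
Convert to mass loss: 3.442 μm/a × 7.14 g/cm³ = 24.58 g·m⁻²·a⁻¹

r_corr = 24.6 g·m⁻²·a⁻¹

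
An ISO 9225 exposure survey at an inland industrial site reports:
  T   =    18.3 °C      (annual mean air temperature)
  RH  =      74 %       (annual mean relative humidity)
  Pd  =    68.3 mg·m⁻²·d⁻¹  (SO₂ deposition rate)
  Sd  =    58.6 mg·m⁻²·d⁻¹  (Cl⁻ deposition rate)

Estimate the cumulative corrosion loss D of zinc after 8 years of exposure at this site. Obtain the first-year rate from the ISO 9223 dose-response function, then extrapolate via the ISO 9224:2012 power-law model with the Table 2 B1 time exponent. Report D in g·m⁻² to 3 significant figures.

zinc: temperature factor f = -0.071·(8.3) = -0.5893
  SO₂ term: 0.0129·68.3^0.44·exp(0.046·74-0.5893) = 1.381
  Cl⁻ term: 0.0175·58.6^0.57·exp(0.008·74+0.085·18.3) = 1.525
  sum: 1.381 + 1.525 → r_corr = 2.906 μm/a
Power-law: D(8) = r_corr · 8^0.813
  D(8) = 2.906 × 8^0.813 = 2.906 × 5.423 = 15.76 μm
  Mass loss = 15.76 μm × 7.14 g/cm³ = 112.5 g·m⁻²

D(8) = 113 g·m⁻²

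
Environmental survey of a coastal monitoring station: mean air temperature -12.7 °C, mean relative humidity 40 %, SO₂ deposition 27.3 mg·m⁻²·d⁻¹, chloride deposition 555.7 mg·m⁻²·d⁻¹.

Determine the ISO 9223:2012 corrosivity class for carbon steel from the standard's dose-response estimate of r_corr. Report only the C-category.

C2

carbon steel: T≤10 °C ⇒ hinge +0.150·(-12.7−10) = -3.4050
  SO₂ term: 1.77·27.3^0.52·exp(0.02·40-3.4050) = 0.7302
  Sd branch = 0.102·Sd^0.62·e^(0.033·RH+0.04·T) = 11.56 μm/a
  r_corr = 0.7302 + 11.56 = 12.29 μm/a
12.3 μm/a falls in (1.3, 25] for carbon steel → category C2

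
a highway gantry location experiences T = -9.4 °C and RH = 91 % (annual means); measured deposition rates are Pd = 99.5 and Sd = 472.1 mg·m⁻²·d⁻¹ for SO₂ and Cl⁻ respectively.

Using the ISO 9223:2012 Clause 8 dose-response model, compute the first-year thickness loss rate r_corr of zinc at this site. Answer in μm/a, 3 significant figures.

r_corr = 3.62 μm/a

zinc: temperature factor f = +0.038·(-19.4) = -0.7372
  sulphur-dioxide contribution → 3.072 μm/a
  chloride contribution → 0.545 μm/a
  ⇒ r_corr(zinc) = 3.617 μm/a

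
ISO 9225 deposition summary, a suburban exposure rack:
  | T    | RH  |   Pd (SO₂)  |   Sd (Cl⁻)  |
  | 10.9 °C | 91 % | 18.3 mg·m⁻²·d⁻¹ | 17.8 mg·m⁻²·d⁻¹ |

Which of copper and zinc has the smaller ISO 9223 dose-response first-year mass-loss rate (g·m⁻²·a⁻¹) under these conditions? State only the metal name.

copper: temperature factor f = -0.080·(0.9) = -0.0720
  sulphur-dioxide contribution → 2.254 μm/a
  chloride contribution → 1.007 μm/a
  ⇒ r_corr(copper) = 3.261 μm/a
  mass loss = 3.261 μm/a × 8.96 g/cm³ = 29.22 g·m⁻²·a⁻¹
zinc: T>10 °C ⇒ hinge -0.071·(10.9−10) = -0.0639
  sulphur-dioxide contribution → 2.859 μm/a
  chloride contribution → 0.4724 μm/a
  total first-year rate 3.332 μm/a
  mass loss = 3.332 μm/a × 7.14 g/cm³ = 23.79 g·m⁻²·a⁻¹
Ordering by g·m⁻²·a⁻¹: copper (29.2) > zinc (23.8)

zinc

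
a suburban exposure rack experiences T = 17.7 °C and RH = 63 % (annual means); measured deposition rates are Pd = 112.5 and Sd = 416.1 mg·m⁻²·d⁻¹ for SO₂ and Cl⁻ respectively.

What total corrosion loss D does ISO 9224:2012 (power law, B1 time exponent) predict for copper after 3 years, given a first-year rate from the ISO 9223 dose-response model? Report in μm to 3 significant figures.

copper: temperature factor f = -0.080·(7.7) = -0.6160
  SO₂ term: 0.0053·112.5^0.26·exp(0.059·63-0.6160) = 0.4021
  Cl⁻ term: 0.01025·416.1^0.27·exp(0.036·63+0.049·17.7) = 1.201
  sum: 0.4021 + 1.201 → r_corr = 1.603 μm/a
Power-law: D(3) = r_corr · 3^0.667
  D(3) = 1.603 × 3^0.667 = 1.603 × 2.081 = 3.336 μm

D(3) = 3.34 μm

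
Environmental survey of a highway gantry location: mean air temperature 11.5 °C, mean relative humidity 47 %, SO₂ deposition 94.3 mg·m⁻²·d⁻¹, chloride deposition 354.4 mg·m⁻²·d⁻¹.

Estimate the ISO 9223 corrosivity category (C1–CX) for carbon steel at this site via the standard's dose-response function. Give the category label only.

carbon steel: temperature factor f = -0.054·(1.5) = -0.0810
  Pd branch = 1.77·Pd^0.52·e^(0.02·RH+f) = 44.44 μm/a
  Sd branch = 0.102·Sd^0.62·e^(0.033·RH+0.04·T) = 29.02 μm/a
  sum: 44.44 + 29.02 → r_corr = 73.46 μm/a
ISO 9223 Table 2 (carbon steel): 50 < 73.5 ≤ 80 μm/a ⇒ C4

C4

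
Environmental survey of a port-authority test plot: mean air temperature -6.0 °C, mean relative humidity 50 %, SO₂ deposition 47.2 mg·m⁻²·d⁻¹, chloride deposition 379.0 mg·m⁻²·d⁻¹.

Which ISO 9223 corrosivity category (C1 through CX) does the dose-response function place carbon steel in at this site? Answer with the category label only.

carbon steel: f(T) = +0.150·(T−10) [T≤10 °C] = -2.4000
  SO₂ term: 1.77·47.2^0.52·exp(0.02·50-2.4000) = 3.239
  Cl⁻ term: 0.102·379.0^0.62·exp(0.033·50+0.04·-6.0) = 16.58
  sum: 3.239 + 16.58 → r_corr = 19.82 μm/a
19.8 μm/a falls in (1.3, 25] for carbon steel → category C2

C2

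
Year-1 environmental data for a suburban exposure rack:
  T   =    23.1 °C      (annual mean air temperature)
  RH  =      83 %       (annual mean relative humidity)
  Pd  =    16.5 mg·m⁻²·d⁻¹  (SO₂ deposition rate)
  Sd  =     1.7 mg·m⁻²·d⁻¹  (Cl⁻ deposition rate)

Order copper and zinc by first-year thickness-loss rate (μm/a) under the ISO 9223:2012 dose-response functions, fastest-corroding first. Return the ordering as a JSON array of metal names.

copper: temperature factor f = -0.080·(13.1) = -1.0480
  Pd branch = 0.0053·Pd^0.26·e^(0.059·RH+f) = 0.5157 μm/a
  Sd branch = 0.01025·Sd^0.27·e^(0.036·RH+0.049·T) = 0.7281 μm/a
  r_corr = 0.5157 + 0.7281 = 1.244 μm/a
zinc: T>10 °C ⇒ hinge -0.071·(23.1−10) = -0.9301
  Pd branch = 0.0129·Pd^0.44·e^(0.046·RH+f) = 0.7952 μm/a
  Cl⁻ term: 0.0175·1.7^0.57·exp(0.008·83+0.085·23.1) = 0.3277
  r_corr = 0.7952 + 0.3277 = 1.123 μm/a
Ordering by μm/a: copper (1.24) > zinc (1.12)

["copper", "zinc"]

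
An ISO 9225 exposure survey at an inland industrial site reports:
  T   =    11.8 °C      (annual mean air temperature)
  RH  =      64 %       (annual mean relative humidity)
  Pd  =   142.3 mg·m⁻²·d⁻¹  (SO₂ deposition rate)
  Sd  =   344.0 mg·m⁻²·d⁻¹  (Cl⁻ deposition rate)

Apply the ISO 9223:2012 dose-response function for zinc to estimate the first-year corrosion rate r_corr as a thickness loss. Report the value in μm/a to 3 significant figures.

zinc: T>10 °C ⇒ hinge -0.071·(11.8−10) = -0.1278
  SO₂ term: 0.0129·142.3^0.44·exp(0.046·64-0.1278) = 1.91
  Sd branch = 0.0175·Sd^0.57·e^(0.008·RH+0.085·T) = 2.222 μm/a
  r_corr = 1.91 + 2.222 = 4.133 μm/a

r_corr = 4.13 μm/a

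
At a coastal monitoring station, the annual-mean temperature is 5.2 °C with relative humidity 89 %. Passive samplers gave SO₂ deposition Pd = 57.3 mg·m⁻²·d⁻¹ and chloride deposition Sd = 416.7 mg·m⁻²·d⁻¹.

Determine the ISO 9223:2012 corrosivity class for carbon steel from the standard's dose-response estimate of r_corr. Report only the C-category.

C5

carbon steel: temperature factor f = +0.150·(-4.8) = -0.7200
  SO₂ term: 1.77·57.3^0.52·exp(0.02·89-0.7200) = 41.93
  Sd branch = 0.102·Sd^0.62·e^(0.033·RH+0.04·T) = 99.71 μm/a
  sum: 41.93 + 99.71 → r_corr = 141.6 μm/a
142 μm/a falls in (80, 200] for carbon steel → category C5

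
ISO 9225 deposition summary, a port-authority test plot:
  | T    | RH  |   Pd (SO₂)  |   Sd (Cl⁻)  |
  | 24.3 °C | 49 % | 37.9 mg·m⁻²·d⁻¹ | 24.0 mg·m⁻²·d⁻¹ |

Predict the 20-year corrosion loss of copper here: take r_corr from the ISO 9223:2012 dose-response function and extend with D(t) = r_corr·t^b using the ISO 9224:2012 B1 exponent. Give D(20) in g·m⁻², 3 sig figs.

D(20) = 35.8 g·m⁻²

copper: temperature factor f = -0.080·(14.3) = -1.1440
  Pd branch = 0.0053·Pd^0.26·e^(0.059·RH+f) = 0.07824 μm/a
  Sd branch = 0.01025·Sd^0.27·e^(0.036·RH+0.049·T) = 0.4641 μm/a
  sum: 0.07824 + 0.4641 → r_corr = 0.5423 μm/a
Long-term exponent b (ISO 9224 Table 2, B1) = 0.667
  D(20) = 0.5423 × 20^0.667 = 0.5423 × 7.375 = 4 μm
  Mass loss = 4 μm × 8.96 g/cm³ = 35.84 g·m⁻²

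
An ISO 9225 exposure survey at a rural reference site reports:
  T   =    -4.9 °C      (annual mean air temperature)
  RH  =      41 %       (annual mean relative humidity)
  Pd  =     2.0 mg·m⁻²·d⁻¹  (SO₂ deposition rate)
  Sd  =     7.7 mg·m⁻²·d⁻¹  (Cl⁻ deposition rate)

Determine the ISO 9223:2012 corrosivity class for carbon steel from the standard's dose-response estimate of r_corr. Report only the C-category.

carbon steel: T≤10 °C ⇒ hinge +0.150·(-4.9−10) = -2.2350
  sulphur-dioxide contribution → 0.6166 μm/a
  chloride contribution → 1.15 μm/a
  ⇒ r_corr(carbon steel) = 1.767 μm/a
ISO 9223 Table 2 (carbon steel): 1.3 < 1.77 ≤ 25 μm/a ⇒ C2

C2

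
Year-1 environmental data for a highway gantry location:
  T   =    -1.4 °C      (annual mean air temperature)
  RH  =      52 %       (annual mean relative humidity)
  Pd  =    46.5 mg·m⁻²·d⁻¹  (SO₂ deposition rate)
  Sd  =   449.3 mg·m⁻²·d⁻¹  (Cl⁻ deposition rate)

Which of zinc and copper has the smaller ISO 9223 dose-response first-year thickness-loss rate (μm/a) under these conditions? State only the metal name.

zinc: f(T) = +0.038·(T−10) [T≤10 °C] = -0.4332
  Pd branch = 0.0129·Pd^0.44·e^(0.046·RH+f) = 0.4954 μm/a
  Sd branch = 0.0175·Sd^0.57·e^(0.008·RH+0.085·T) = 0.7655 μm/a
  sum: 0.4954 + 0.7655 → r_corr = 1.261 μm/a
copper: T≤10 °C ⇒ hinge +0.126·(-1.4−10) = -1.4364
  Pd branch = 0.0053·Pd^0.26·e^(0.059·RH+f) = 0.07352 μm/a
  Sd branch = 0.01025·Sd^0.27·e^(0.036·RH+0.049·T) = 0.3237 μm/a
  sum: 0.07352 + 0.3237 → r_corr = 0.3972 μm/a
Ordering by μm/a: zinc (1.26) > copper (0.397)

copper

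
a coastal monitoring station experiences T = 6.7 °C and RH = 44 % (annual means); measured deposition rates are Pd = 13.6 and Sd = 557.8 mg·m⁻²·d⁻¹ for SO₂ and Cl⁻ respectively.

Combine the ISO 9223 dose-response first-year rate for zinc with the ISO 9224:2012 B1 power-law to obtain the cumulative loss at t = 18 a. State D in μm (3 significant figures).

D(18) = 19.8 μm

zinc: f(T) = +0.038·(T−10) [T≤10 °C] = -0.1254
  SO₂ term: 0.0129·13.6^0.44·exp(0.046·44-0.1254) = 0.2716
  Cl⁻ term: 0.0175·557.8^0.57·exp(0.008·44+0.085·6.7) = 1.617
  sum: 0.2716 + 1.617 → r_corr = 1.889 μm/a
Power-law: D(18) = r_corr · 18^0.813
  D(18) = 1.889 × 18^0.813 = 1.889 × 10.48 = 19.8 μm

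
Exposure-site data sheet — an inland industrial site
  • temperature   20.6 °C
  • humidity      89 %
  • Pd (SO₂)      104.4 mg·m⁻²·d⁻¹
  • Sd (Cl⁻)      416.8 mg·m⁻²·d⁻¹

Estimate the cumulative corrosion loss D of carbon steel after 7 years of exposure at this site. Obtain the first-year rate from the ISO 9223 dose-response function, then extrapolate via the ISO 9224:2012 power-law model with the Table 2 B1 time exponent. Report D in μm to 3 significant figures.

carbon steel: f(T) = -0.054·(T−10) [T>10 °C] = -0.5724
  sulphur-dioxide contribution → 66.4 μm/a
  chloride contribution → 184.6 μm/a
  total first-year rate 251 μm/a
Long-term exponent b (ISO 9224 Table 2, B1) = 0.523
  D(7) = 251 × 7^0.523 = 251 × 2.767 = 694.6 μm

D(7) = 695 μm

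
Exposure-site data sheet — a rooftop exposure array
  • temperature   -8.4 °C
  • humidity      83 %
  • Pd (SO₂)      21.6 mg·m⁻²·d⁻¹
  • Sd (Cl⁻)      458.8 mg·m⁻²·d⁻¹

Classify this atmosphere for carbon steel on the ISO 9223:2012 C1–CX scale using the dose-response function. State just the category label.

carbon steel: f(T) = +0.150·(T−10) [T≤10 °C] = -2.7600
  SO₂ term: 1.77·21.6^0.52·exp(0.02·83-2.7600) = 2.912
  Cl⁻ term: 0.102·458.8^0.62·exp(0.033·83+0.04·-8.4) = 50.4
  r_corr = 2.912 + 50.4 = 53.31 μm/a
53.3 μm/a falls in (50, 80] for carbon steel → category C4

C4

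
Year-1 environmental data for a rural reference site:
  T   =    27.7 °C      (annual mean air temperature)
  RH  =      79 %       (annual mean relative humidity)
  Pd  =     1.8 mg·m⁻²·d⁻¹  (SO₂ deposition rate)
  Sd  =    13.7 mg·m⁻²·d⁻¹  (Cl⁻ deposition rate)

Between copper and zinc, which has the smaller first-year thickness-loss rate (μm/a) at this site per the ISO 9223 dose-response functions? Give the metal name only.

copper: T>10 °C ⇒ hinge -0.080·(27.7−10) = -1.4160
  Pd branch = 0.0053·Pd^0.26·e^(0.059·RH+f) = 0.1585 μm/a
  Sd branch = 0.01025·Sd^0.27·e^(0.036·RH+0.049·T) = 1.388 μm/a
  sum: 0.1585 + 1.388 → r_corr = 1.546 μm/a
zinc: T>10 °C ⇒ hinge -0.071·(27.7−10) = -1.2567
  Pd branch = 0.0129·Pd^0.44·e^(0.046·RH+f) = 0.18 μm/a
  Cl⁻ term: 0.0175·13.7^0.57·exp(0.008·79+0.085·27.7) = 1.542
  r_corr = 0.18 + 1.542 = 1.722 μm/a
Ordering by μm/a: zinc (1.72) > copper (1.55)

copper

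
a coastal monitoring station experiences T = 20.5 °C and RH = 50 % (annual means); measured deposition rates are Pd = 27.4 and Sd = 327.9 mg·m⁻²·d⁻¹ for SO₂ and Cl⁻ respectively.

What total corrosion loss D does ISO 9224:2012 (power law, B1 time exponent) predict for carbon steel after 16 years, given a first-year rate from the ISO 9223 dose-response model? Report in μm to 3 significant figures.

D(16) = 252 μm

carbon steel: temperature factor f = -0.054·(10.5) = -0.5670
  Pd branch = 1.77·Pd^0.52·e^(0.02·RH+f) = 15.26 μm/a
  Cl⁻ term: 0.102·327.9^0.62·exp(0.033·50+0.04·20.5) = 43.76
  r_corr = 15.26 + 43.76 = 59.02 μm/a
Long-term exponent b (ISO 9224 Table 2, B1) = 0.523
  D(16) = 59.02 × 16^0.523 = 59.02 × 4.263 = 251.6 μm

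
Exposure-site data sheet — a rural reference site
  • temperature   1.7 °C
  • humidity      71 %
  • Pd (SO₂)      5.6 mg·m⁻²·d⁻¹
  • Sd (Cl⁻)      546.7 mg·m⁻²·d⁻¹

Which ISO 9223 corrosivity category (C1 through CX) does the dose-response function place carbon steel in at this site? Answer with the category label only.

carbon steel: T≤10 °C ⇒ hinge +0.150·(1.7−10) = -1.2450
  Pd branch = 1.77·Pd^0.52·e^(0.02·RH+f) = 5.165 μm/a
  Cl⁻ term: 0.102·546.7^0.62·exp(0.033·71+0.04·1.7) = 56.64
  sum: 5.165 + 56.64 → r_corr = 61.8 μm/a
ISO 9223 Table 2 (carbon steel): 50 < 61.8 ≤ 80 μm/a ⇒ C4

C4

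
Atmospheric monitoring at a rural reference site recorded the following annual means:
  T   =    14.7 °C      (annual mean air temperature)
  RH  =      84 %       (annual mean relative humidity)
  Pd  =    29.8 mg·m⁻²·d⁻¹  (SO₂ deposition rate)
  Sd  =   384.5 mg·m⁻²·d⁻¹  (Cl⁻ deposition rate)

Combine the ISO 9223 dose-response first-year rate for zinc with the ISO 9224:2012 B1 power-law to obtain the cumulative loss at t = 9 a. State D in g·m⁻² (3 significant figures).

zinc: T>10 °C ⇒ hinge -0.071·(14.7−10) = -0.3337
  SO₂ term: 0.0129·29.8^0.44·exp(0.046·84-0.3337) = 1.961
  Sd branch = 0.0175·Sd^0.57·e^(0.008·RH+0.085·T) = 3.556 μm/a
  sum: 1.961 + 3.556 → r_corr = 5.517 μm/a
Long-term exponent b (ISO 9224 Table 2, B1) = 0.813
  D(9) = 5.517 × 9^0.813 = 5.517 × 5.968 = 32.92 μm
  Mass loss = 32.92 μm × 7.14 g/cm³ = 235.1 g·m⁻²

D(9) = 235 g·m⁻²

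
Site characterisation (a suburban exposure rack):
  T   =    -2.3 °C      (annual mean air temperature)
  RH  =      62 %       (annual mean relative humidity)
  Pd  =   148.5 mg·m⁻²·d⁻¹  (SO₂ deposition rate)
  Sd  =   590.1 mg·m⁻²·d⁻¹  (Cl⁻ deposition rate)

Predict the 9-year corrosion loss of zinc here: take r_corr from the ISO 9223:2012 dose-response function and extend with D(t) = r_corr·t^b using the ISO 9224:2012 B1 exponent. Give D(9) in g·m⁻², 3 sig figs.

D(9) = 92.1 g·m⁻²

zinc: T≤10 °C ⇒ hinge +0.038·(-2.3−10) = -0.4674
  SO₂ term: 0.0129·148.5^0.44·exp(0.046·62-0.4674) = 1.264
  Sd branch = 0.0175·Sd^0.57·e^(0.008·RH+0.085·T) = 0.8974 μm/a
  sum: 1.264 + 0.8974 → r_corr = 2.161 μm/a
Power-law: D(9) = r_corr · 9^0.813
  D(9) = 2.161 × 9^0.813 = 2.161 × 5.968 = 12.9 μm
  Mass loss = 12.9 μm × 7.14 g/cm³ = 92.1 g·m⁻²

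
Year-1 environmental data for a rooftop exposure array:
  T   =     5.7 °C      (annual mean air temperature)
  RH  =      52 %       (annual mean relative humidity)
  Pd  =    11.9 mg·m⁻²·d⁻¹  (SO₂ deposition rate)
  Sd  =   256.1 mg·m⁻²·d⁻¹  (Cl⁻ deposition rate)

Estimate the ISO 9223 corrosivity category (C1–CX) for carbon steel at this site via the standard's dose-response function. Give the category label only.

C3

carbon steel: f(T) = +0.150·(T−10) [T≤10 °C] = -0.6450
  Pd branch = 1.77·Pd^0.52·e^(0.02·RH+f) = 9.524 μm/a
  Sd branch = 0.102·Sd^0.62·e^(0.033·RH+0.04·T) = 22.19 μm/a
  sum: 9.524 + 22.19 → r_corr = 31.71 μm/a
Category bounds: 25…50 μm/a bracket r_corr ⇒ C3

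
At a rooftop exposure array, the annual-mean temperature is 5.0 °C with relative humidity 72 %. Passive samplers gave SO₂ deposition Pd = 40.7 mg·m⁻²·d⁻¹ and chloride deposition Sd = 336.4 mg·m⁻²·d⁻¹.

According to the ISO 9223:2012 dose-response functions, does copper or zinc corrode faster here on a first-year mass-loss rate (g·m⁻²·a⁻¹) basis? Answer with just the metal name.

zinc

copper: f(T) = +0.126·(T−10) [T≤10 °C] = -0.6300
  Pd branch = 0.0053·Pd^0.26·e^(0.059·RH+f) = 0.5177 μm/a
  Cl⁻ term: 0.01025·336.4^0.27·exp(0.036·72+0.049·5.0) = 0.8415
  r_corr = 0.5177 + 0.8415 = 1.359 μm/a
  mass loss = 1.359 μm/a × 8.96 g/cm³ = 12.18 g·m⁻²·a⁻¹
zinc: temperature factor f = +0.038·(-5.0) = -0.1900
  SO₂ term: 0.0129·40.7^0.44·exp(0.046·72-0.1900) = 1.495
  Sd branch = 0.0175·Sd^0.57·e^(0.008·RH+0.085·T) = 1.312 μm/a
  r_corr = 1.495 + 1.312 = 2.808 μm/a
  mass loss = 2.808 μm/a × 7.14 g/cm³ = 20.05 g·m⁻²·a⁻¹
Ordering by g·m⁻²·a⁻¹: zinc (20) > copper (12.2)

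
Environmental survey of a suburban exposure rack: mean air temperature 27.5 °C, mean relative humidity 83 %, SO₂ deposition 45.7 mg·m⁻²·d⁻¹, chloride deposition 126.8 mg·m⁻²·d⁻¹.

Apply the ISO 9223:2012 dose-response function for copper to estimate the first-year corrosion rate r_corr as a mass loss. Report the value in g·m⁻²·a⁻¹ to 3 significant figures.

r_corr = 30.2 g·m⁻²·a⁻¹

copper: temperature factor f = -0.080·(17.5) = -1.4000
  sulphur-dioxide contribution → 0.4727 μm/a
  chloride contribution → 2.894 μm/a
  ⇒ r_corr(copper) = 3.366 μm/a
Convert to mass loss: 3.366 μm/a × 8.96 g/cm³ = 30.16 g·m⁻²·a⁻¹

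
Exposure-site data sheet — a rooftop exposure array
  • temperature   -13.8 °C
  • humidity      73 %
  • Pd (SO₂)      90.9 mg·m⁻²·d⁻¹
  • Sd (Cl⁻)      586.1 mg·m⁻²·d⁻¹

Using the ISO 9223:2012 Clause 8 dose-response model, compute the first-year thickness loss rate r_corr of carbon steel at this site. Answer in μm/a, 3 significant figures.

r_corr = 36.2 μm/a

carbon steel: f(T) = +0.150·(T−10) [T≤10 °C] = -3.5700
  SO₂ term: 1.77·90.9^0.52·exp(0.02·73-3.5700) = 2.239
  Sd branch = 0.102·Sd^0.62·e^(0.033·RH+0.04·T) = 33.98 μm/a
  r_corr = 2.239 + 33.98 = 36.22 μm/a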